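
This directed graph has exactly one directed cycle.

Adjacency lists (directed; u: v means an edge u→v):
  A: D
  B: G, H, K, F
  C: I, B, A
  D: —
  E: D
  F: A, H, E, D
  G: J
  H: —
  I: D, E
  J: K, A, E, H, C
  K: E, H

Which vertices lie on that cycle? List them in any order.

DFS with gray/black marking from B:
B gray
  G gray
    J gray
      K gray
        E gray
          D gray
          D black
        E black
        H gray
        H black
      K black
      A gray
        A→D: D black — skip
      A black
      J→E: E black — skip
      J→H: H black — skip
      C gray
        I gray
          I→D: D black — skip
          I→E: E black — skip
        I black
        C→B: B is gray → back edge
Back edge closes the cycle B → G → J → C → B; its vertices are {B, C, G, J}.

B, C, G, J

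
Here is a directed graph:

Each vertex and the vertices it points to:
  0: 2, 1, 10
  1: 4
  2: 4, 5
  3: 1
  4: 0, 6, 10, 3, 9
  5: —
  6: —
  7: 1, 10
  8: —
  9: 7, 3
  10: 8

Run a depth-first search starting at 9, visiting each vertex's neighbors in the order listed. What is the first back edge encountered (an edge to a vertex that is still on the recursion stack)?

2→4

DFS from 9 (visiting each vertex's neighbors in the order listed); mark gray on enter, black on exit:
9 gray
  7 gray
    1 gray
      4 gray
        0 gray
          2 gray
            2→4: 4 is gray → back edge
First back edge: 2 → 4.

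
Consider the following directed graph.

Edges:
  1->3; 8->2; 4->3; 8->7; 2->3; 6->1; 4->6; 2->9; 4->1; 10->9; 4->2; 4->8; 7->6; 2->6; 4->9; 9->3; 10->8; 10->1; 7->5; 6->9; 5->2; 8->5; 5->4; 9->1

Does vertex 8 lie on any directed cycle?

Yes

8 is on a cycle iff 8 can reach itself via ≥1 edge.
8 → 5 → 4 → 8 — yes.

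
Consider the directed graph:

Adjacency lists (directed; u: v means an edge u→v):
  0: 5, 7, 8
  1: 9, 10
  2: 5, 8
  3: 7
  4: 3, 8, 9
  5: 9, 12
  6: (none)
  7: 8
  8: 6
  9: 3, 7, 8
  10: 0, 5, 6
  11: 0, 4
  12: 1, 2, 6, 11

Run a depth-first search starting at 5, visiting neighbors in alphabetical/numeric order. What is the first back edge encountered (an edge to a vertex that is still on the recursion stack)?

0→5

DFS from 5 (visiting neighbors in alphabetical/numeric order); mark gray on enter, black on exit:
5 gray
  9 gray
    3 gray
      7 gray
        8 gray
          6 gray
          6 black
        8 black
      7 black
    3 black
    9→7: 7 black — skip
    9→8: 8 black — skip
  9 black
  12 gray
    1 gray
      1→9: 9 black — skip
      10 gray
        0 gray
          0→5: 5 is gray → back edge
First back edge: 0 → 5.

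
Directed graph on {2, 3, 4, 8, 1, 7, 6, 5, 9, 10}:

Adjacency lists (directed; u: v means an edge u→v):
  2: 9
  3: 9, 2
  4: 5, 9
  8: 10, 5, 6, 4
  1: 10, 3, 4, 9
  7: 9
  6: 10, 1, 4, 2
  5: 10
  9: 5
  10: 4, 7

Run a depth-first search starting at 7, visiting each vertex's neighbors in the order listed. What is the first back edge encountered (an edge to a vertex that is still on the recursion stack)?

4->5

DFS from 7 (visiting each vertex's neighbors in the order listed); mark gray on enter, black on exit:
7 gray
  9 gray
    5 gray
      10 gray
        4 gray
          4→5: 5 is gray → back edge
First back edge: 4 → 5.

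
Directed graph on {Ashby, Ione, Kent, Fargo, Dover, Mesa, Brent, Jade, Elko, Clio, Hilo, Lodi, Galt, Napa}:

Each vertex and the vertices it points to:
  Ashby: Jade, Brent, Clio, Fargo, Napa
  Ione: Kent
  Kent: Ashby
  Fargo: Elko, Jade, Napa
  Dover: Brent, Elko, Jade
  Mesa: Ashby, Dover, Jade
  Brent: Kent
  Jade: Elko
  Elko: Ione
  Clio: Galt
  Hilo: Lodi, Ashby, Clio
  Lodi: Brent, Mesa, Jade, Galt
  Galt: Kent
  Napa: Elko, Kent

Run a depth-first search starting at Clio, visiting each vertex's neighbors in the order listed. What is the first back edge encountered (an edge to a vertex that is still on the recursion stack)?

Ione->Kent

DFS from Clio (visiting each vertex's neighbors in the order listed); mark gray on enter, black on exit:
Clio gray
  Galt gray
    Kent gray
      Ashby gray
        Jade gray
          Elko gray
            Ione gray
              Ione→Kent: Kent is gray → back edge
First back edge: Ione → Kent.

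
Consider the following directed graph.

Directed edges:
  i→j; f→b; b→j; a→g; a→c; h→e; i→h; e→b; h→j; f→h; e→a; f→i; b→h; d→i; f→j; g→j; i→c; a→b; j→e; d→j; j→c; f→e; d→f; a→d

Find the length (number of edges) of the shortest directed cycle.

For each vertex v, BFS finds the shortest path from v back to v.
The shortest such closed walk is e → b → h → e, length 3.

3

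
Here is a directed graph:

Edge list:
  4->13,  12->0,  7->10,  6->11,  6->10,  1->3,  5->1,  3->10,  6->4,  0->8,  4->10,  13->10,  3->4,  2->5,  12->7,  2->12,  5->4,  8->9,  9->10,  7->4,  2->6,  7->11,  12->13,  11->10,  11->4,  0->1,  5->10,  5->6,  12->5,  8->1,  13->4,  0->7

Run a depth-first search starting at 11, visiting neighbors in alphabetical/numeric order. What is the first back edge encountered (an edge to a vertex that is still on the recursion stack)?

13→4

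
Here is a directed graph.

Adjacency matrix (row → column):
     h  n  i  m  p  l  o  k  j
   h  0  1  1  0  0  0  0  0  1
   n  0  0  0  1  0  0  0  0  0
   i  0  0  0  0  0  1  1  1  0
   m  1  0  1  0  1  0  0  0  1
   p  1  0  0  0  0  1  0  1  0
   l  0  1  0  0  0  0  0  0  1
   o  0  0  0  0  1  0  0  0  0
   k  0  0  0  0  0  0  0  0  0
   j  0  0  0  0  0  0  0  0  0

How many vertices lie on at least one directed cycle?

7

A vertex is on a directed cycle iff it belongs to a strongly connected component of size ≥ 2 (or has a self-loop).
The vertices on cycles are {h, i, l, m, n, o, p} — 7 in total.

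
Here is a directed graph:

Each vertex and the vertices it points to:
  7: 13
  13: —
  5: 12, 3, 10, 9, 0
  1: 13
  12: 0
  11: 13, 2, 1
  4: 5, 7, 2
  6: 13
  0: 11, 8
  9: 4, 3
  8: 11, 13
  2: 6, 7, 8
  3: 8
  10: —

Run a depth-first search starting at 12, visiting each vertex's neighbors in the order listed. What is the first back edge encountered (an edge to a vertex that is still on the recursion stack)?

8→11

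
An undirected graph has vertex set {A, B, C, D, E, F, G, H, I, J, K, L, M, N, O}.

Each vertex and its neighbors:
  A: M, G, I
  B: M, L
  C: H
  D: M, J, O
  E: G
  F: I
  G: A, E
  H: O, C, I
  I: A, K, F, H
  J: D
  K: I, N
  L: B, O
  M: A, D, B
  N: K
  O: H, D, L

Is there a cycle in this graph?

DFS, tracking each vertex's parent; an edge to a visited non-parent vertex closes a cycle.
Start from N:
visit N (parent –)
  visit K (parent N)
    visit I (parent K)
      visit A (parent I)
        visit M (parent A)
          M–A: parent, skip
          visit D (parent M)
            D–M: parent, skip
            visit J (parent D)
              J–D: parent, skip
            visit O (parent D)
              visit H (parent O)
                H–O: parent, skip
                visit C (parent H)
                  C–H: parent, skip
                H–I: I visited and ≠ parent → cycle
Cycle: I – A – M – D – O – H – I.

Yes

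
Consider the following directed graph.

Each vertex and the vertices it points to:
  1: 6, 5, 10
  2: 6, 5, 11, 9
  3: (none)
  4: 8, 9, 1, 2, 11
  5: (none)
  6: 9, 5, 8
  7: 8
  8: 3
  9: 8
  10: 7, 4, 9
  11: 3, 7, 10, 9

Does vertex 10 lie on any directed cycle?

10 is on a cycle iff 10 can reach itself via ≥1 edge.
10 → 4 → 1 → 10 — yes.

Yes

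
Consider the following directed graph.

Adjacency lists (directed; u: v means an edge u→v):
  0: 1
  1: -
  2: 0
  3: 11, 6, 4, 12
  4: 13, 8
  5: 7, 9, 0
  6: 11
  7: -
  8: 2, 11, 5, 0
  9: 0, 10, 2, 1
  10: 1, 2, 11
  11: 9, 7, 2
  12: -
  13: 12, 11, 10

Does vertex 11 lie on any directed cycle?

11 is on a cycle iff 11 can reach itself via ≥1 edge.
11 → 9 → 10 → 11 — yes.

Yes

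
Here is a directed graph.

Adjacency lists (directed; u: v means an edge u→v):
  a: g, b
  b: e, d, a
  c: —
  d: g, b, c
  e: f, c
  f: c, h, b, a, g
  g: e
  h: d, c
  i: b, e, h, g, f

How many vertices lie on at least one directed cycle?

A vertex is on a directed cycle iff it belongs to a strongly connected component of size ≥ 2 (or has a self-loop).
The vertices on cycles are {a, b, d, e, f, g, h} — 7 in total.

7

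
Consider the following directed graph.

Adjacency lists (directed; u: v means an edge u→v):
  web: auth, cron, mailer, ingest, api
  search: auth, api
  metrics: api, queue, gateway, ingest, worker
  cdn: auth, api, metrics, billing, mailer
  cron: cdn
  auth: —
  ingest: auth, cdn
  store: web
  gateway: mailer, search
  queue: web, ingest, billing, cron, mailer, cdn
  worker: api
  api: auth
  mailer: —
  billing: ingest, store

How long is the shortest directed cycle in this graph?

For each vertex v, BFS finds the shortest path from v back to v.
The shortest such closed walk is cdn → metrics → ingest → cdn, length 3.

3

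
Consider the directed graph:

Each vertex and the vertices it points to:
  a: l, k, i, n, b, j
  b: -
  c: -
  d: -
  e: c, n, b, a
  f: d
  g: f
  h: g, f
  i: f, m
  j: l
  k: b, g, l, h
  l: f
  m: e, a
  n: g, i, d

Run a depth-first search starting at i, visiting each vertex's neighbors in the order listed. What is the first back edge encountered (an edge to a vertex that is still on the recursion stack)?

n->i

DFS from i (visiting each vertex's neighbors in the order listed); mark gray on enter, black on exit:
i gray
  f gray
    d gray
    d black
  f black
  m gray
    e gray
      c gray
      c black
      n gray
        g gray
          g→f: f black — skip
        g black
        n→i: i is gray → back edge
First back edge: n → i.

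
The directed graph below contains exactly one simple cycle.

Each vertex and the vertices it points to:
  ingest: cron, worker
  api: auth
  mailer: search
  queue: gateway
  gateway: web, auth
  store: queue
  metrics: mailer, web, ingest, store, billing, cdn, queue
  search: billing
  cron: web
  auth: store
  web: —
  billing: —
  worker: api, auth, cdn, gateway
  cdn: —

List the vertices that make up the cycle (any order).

auth, queue, store, gateway

DFS with gray/black marking from store:
store gray
  queue gray
    gateway gray
      web gray
      web black
      auth gray
        auth→store: store is gray → back edge
Back edge closes the cycle store → queue → gateway → auth → store; its vertices are {auth, queue, store, gateway}.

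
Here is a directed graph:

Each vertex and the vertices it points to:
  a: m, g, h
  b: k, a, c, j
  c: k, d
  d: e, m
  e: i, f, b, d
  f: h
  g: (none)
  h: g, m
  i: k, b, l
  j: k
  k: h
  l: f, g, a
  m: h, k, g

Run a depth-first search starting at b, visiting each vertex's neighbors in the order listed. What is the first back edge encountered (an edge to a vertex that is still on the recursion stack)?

DFS from b (visiting each vertex's neighbors in the order listed); mark gray on enter, black on exit:
b gray
  k gray
    h gray
      g gray
      g black
      m gray
        m→h: h is gray → back edge
First back edge: m → h.

m->h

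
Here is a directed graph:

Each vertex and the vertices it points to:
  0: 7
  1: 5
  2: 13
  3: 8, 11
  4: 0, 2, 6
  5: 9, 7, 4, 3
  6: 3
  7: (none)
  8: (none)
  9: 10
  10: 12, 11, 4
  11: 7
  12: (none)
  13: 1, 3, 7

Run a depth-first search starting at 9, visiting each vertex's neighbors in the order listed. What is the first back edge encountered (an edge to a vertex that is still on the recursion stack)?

DFS from 9 (visiting each vertex's neighbors in the order listed); mark gray on enter, black on exit:
9 gray
  10 gray
    12 gray
    12 black
    11 gray
      7 gray
      7 black
    11 black
    4 gray
      0 gray
        0→7: 7 black — skip
      0 black
      2 gray
        13 gray
          1 gray
            5 gray
              5→9: 9 is gray → back edge
First back edge: 5 → 9.

5→9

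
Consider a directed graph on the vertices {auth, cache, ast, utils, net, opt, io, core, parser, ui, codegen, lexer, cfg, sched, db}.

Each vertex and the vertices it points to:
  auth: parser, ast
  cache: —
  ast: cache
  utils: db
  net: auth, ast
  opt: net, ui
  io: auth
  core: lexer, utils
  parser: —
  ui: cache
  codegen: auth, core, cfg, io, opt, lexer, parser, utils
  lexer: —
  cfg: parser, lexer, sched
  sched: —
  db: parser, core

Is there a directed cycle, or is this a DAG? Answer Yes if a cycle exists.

Yes

DFS with white/gray/black marking, starting from utils:
utils gray
  db gray
    parser gray
    parser black
    core gray
      lexer gray
      lexer black
      core→utils: utils is gray → back edge
Back edge found, so a cycle exists: utils → db → core → utils.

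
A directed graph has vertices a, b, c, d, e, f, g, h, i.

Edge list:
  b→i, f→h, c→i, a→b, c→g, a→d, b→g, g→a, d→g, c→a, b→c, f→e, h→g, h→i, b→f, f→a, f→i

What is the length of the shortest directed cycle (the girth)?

3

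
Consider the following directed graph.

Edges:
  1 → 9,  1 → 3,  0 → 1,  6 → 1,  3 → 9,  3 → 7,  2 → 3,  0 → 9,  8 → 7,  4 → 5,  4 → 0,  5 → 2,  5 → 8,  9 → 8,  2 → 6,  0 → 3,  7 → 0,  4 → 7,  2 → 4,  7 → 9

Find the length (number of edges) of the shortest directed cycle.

For each vertex v, BFS finds the shortest path from v back to v.
The shortest such closed walk is 2 → 4 → 5 → 2, length 3.

3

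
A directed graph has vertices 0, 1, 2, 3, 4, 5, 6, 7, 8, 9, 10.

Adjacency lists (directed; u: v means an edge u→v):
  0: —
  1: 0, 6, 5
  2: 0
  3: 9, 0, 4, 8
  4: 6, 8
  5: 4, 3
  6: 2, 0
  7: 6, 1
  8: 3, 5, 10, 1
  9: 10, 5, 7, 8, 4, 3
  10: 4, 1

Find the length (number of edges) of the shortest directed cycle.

2

For each vertex v, BFS finds the shortest path from v back to v.
The shortest such closed walk is 9 → 3 → 9, length 2.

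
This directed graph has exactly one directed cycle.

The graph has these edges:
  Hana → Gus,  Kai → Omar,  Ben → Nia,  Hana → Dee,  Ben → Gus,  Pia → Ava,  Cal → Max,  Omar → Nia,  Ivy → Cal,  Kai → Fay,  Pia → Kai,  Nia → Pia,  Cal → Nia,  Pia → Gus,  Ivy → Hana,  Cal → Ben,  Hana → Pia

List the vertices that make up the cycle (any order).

Kai, Nia, Pia, Omar

DFS with gray/black marking from Pia:
Pia gray
  Gus gray
  Gus black
  Kai gray
    Fay gray
    Fay black
    Omar gray
      Nia gray
        Nia→Pia: Pia is gray → back edge
Back edge closes the cycle Pia → Kai → Omar → Nia → Pia; its vertices are {Kai, Nia, Pia, Omar}.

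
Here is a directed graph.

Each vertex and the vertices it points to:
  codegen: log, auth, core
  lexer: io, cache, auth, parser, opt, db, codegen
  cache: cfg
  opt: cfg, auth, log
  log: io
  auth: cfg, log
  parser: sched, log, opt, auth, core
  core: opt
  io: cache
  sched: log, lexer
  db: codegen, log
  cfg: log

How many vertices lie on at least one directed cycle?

7

A vertex is on a directed cycle iff it belongs to a strongly connected component of size ≥ 2 (or has a self-loop).
The vertices on cycles are {io, cfg, log, cache, lexer, sched, parser} — 7 in total.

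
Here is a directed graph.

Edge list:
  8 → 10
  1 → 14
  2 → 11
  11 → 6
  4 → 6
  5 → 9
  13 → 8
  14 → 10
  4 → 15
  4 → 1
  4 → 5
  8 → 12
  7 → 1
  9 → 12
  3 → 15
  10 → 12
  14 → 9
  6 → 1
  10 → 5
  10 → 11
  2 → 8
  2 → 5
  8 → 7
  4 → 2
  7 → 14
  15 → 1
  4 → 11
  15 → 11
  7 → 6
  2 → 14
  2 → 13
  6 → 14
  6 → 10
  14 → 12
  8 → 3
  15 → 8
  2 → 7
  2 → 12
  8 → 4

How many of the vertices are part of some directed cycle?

11

A vertex is on a directed cycle iff it belongs to a strongly connected component of size ≥ 2 (or has a self-loop).
The vertices on cycles are {1, 2, 3, 4, 6, 8, 10, 11, 13, 14, 15} — 11 in total.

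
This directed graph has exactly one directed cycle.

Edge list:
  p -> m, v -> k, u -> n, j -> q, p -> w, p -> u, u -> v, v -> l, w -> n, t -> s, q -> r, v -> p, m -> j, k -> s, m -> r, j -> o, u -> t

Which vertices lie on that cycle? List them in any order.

p, u, v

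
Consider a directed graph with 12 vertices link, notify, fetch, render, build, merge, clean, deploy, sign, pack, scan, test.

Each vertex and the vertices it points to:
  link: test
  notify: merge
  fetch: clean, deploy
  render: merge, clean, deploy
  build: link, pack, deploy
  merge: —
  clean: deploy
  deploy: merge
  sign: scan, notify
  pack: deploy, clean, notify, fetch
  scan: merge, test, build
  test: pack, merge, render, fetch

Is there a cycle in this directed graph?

DFS with white/gray/black marking, starting from scan:
scan gray
  merge gray
  merge black
  test gray
    pack gray
      deploy gray
        deploy→merge: merge black — skip
      deploy black
      clean gray
        clean→deploy: deploy black — skip
      clean black
      notify gray
        notify→merge: merge black — skip
      notify black
      fetch gray
        fetch→clean: clean black — skip
        fetch→deploy: deploy black — skip
      fetch black
    pack black
    test→merge: merge black — skip
    render gray
      render→merge: merge black — skip
      render→clean: clean black — skip
      render→deploy: deploy black — skip
    render black
    test→fetch: fetch black — skip
  test black
  build gray
    link gray
      link→test: test black — skip
    link black
    build→pack: pack black — skip
    build→deploy: deploy black — skip
  build black
scan black
sign gray
  sign→scan: scan black — skip
  sign→notify: notify black — skip
sign black
Every edge goes to a white or black vertex — no back edge, so the graph is acyclic.

No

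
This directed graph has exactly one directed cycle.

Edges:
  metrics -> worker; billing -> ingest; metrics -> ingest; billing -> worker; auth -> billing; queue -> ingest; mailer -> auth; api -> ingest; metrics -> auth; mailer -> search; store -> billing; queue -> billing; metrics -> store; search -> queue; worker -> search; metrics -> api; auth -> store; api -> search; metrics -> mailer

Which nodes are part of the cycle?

queue, search, worker, billing

DFS with gray/black marking from worker:
worker gray
  search gray
    queue gray
      ingest gray
      ingest black
      billing gray
        billing→worker: worker is gray → back edge
Back edge closes the cycle worker → search → queue → billing → worker; its vertices are {queue, search, worker, billing}.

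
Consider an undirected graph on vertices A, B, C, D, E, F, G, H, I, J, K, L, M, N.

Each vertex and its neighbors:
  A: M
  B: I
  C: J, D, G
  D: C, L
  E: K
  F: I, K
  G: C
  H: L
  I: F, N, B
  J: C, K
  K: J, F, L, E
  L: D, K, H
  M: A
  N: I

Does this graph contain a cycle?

Yes

DFS, tracking each vertex's parent; an edge to a visited non-parent vertex closes a cycle.
Start from D:
visit D (parent –)
  visit C (parent D)
    visit J (parent C)
      J–C: parent, skip
      visit K (parent J)
        K–J: parent, skip
        visit F (parent K)
          visit I (parent F)
            I–F: parent, skip
            visit N (parent I)
              N–I: parent, skip
            visit B (parent I)
              B–I: parent, skip
          F–K: parent, skip
        visit L (parent K)
          L–D: D visited and ≠ parent → cycle
Cycle: D – C – J – K – L – D.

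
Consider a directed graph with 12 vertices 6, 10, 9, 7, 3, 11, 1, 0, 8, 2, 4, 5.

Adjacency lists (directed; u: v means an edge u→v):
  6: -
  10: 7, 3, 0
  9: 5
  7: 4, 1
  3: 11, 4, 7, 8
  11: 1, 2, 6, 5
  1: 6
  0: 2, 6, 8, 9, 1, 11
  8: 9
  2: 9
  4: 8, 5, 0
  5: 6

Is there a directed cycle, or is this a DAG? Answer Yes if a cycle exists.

DFS with white/gray/black marking, starting from 5:
5 gray
  6 gray
  6 black
5 black
10 gray
  7 gray
    4 gray
      8 gray
        9 gray
          9→5: 5 black — skip
        9 black
      8 black
      4→5: 5 black — skip
      0 gray
        2 gray
          2→9: 9 black — skip
        2 black
        0→6: 6 black — skip
        0→8: 8 black — skip
        0→9: 9 black — skip
        1 gray
          1→6: 6 black — skip
        1 black
        11 gray
          11→1: 1 black — skip
          11→2: 2 black — skip
          11→6: 6 black — skip
          11→5: 5 black — skip
        11 black
      0 black
    4 black
    7→1: 1 black — skip
  7 black
  3 gray
    3→11: 11 black — skip
    3→4: 4 black — skip
    3→7: 7 black — skip
    3→8: 8 black — skip
  3 black
  10→0: 0 black — skip
10 black
Every edge goes to a white or black vertex — no back edge, so the graph is acyclic.

No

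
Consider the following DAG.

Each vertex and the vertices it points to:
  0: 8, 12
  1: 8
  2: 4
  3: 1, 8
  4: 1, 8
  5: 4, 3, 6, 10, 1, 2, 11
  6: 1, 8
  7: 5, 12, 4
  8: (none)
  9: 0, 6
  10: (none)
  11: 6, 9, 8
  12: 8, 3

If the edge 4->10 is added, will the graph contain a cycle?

Adding 4→10 creates a cycle iff 10 can already reach 4.
Explore from 10: no path reaches 4. The graph stays acyclic.

No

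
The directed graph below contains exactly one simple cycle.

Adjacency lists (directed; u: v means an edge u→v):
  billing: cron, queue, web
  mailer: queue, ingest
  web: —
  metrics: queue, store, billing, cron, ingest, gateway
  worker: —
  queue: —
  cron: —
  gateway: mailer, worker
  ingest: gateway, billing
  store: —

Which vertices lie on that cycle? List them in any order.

ingest, mailer, gateway

DFS with gray/black marking from gateway:
gateway gray
  mailer gray
    queue gray
    queue black
    ingest gray
      ingest→gateway: gateway is gray → back edge
Back edge closes the cycle gateway → mailer → ingest → gateway; its vertices are {ingest, mailer, gateway}.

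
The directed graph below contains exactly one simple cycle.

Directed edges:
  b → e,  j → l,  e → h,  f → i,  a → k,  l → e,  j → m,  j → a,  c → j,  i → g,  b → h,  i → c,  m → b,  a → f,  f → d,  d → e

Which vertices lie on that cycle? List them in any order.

DFS with gray/black marking from j:
j gray
  l gray
    e gray
      h gray
      h black
    e black
  l black
  a gray
    k gray
    k black
    f gray
      d gray
        d→e: e black — skip
      d black
      i gray
        g gray
        g black
        c gray
          c→j: j is gray → back edge
Back edge closes the cycle j → a → f → i → c → j; its vertices are {a, c, f, i, j}.

a, c, f, i, j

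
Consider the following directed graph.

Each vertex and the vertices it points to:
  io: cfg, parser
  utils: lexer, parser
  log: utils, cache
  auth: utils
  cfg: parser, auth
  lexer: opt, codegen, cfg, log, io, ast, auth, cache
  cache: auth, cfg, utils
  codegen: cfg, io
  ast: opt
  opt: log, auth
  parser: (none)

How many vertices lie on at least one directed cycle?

10

A vertex is on a directed cycle iff it belongs to a strongly connected component of size ≥ 2 (or has a self-loop).
The vertices on cycles are {io, ast, cfg, log, opt, auth, cache, lexer, utils, codegen} — 10 in total.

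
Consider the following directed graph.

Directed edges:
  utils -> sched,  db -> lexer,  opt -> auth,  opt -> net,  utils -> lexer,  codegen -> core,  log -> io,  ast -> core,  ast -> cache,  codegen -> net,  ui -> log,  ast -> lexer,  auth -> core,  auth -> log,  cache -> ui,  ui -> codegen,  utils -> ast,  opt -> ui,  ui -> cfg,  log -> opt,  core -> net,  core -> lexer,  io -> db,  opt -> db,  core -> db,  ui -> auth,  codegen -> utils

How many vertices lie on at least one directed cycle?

8

A vertex is on a directed cycle iff it belongs to a strongly connected component of size ≥ 2 (or has a self-loop).
The vertices on cycles are {ui, ast, log, opt, auth, cache, utils, codegen} — 8 in total.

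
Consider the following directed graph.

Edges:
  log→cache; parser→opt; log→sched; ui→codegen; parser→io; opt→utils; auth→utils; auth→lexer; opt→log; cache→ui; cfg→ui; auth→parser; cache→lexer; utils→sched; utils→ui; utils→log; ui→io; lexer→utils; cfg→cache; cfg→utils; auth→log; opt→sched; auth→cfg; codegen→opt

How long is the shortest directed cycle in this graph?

4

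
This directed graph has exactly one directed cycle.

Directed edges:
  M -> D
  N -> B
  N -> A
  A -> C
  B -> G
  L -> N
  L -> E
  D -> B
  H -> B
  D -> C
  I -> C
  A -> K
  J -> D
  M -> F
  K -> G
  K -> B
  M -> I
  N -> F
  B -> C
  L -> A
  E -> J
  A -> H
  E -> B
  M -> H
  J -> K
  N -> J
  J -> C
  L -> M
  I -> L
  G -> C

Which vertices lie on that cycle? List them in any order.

I, L, M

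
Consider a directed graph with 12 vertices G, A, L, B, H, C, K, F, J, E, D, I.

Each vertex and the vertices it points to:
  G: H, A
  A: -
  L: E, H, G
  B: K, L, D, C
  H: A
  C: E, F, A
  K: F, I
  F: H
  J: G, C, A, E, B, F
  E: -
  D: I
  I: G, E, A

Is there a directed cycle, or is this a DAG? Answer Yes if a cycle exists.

No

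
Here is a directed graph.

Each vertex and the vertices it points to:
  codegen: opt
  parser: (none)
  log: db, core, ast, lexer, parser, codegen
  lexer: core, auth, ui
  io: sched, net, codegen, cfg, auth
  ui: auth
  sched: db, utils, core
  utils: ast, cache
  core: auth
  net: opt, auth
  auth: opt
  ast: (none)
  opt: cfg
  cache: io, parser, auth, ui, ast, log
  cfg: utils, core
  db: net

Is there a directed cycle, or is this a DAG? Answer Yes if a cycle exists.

DFS with white/gray/black marking, starting from parser:
parser gray
parser black
codegen gray
  opt gray
    cfg gray
      utils gray
        ast gray
        ast black
        cache gray
          io gray
            sched gray
              db gray
                net gray
                  net→opt: opt is gray → back edge
Back edge found, so a cycle exists: opt → cfg → utils → cache → io → sched → db → net → opt.

Yes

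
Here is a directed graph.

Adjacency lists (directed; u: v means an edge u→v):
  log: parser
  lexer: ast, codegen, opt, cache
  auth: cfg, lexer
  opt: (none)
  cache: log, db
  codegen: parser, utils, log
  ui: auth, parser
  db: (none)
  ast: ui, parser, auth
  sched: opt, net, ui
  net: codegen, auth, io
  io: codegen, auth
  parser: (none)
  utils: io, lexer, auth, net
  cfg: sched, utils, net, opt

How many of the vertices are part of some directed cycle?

10

A vertex is on a directed cycle iff it belongs to a strongly connected component of size ≥ 2 (or has a self-loop).
The vertices on cycles are {io, ui, ast, cfg, net, auth, lexer, sched, utils, codegen} — 10 in total.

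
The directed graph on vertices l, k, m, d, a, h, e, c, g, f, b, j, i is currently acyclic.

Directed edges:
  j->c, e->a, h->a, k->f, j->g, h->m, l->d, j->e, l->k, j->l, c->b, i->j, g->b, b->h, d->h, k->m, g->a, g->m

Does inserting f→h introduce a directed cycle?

No

Adding f→h creates a cycle iff h can already reach f.
Explore from h: no path reaches f. The graph stays acyclic.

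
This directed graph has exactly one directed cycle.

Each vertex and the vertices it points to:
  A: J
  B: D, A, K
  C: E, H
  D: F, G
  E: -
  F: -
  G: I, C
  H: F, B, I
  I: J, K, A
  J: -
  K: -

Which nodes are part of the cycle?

B, C, D, G, H

DFS with gray/black marking from D:
D gray
  F gray
  F black
  G gray
    I gray
      J gray
      J black
      K gray
      K black
      A gray
        A→J: J black — skip
      A black
    I black
    C gray
      E gray
      E black
      H gray
        H→F: F black — skip
        B gray
          B→D: D is gray → back edge
Back edge closes the cycle D → G → C → H → B → D; its vertices are {B, C, D, G, H}.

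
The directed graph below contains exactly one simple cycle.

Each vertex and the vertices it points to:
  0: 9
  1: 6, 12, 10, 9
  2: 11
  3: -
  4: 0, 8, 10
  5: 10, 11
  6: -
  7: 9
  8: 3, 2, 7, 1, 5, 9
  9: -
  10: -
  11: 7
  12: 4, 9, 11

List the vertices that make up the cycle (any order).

1, 4, 8, 12

DFS with gray/black marking from 8:
8 gray
  3 gray
  3 black
  2 gray
    11 gray
      7 gray
        9 gray
        9 black
      7 black
    11 black
  2 black
  8→7: 7 black — skip
  1 gray
    6 gray
    6 black
    12 gray
      4 gray
        0 gray
          0→9: 9 black — skip
        0 black
        4→8: 8 is gray → back edge
Back edge closes the cycle 8 → 1 → 12 → 4 → 8; its vertices are {1, 4, 8, 12}.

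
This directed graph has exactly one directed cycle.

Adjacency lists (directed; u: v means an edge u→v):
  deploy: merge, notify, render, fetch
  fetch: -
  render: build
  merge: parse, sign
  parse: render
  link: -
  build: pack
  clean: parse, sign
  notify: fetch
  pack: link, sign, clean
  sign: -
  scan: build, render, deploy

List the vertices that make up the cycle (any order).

DFS with gray/black marking from build:
build gray
  pack gray
    link gray
    link black
    sign gray
    sign black
    clean gray
      parse gray
        render gray
          render→build: build is gray → back edge
Back edge closes the cycle build → pack → clean → parse → render → build; its vertices are {pack, build, clean, parse, render}.

pack, build, clean, parse, render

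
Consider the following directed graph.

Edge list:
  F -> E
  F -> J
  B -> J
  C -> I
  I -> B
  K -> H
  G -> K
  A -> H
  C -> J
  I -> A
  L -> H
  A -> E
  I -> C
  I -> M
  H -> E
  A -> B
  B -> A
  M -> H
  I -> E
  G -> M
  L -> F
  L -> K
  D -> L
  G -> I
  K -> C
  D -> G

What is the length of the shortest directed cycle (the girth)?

2

For each vertex v, BFS finds the shortest path from v back to v.
The shortest such closed walk is I → C → I, length 2.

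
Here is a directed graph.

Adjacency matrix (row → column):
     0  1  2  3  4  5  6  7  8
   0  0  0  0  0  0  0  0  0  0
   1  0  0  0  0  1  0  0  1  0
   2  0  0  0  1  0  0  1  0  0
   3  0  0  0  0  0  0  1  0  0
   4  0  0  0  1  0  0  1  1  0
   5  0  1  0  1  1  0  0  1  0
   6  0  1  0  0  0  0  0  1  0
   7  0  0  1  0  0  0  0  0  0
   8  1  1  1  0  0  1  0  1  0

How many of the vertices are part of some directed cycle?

6

A vertex is on a directed cycle iff it belongs to a strongly connected component of size ≥ 2 (or has a self-loop).
The vertices on cycles are {1, 2, 3, 4, 6, 7} — 6 in total.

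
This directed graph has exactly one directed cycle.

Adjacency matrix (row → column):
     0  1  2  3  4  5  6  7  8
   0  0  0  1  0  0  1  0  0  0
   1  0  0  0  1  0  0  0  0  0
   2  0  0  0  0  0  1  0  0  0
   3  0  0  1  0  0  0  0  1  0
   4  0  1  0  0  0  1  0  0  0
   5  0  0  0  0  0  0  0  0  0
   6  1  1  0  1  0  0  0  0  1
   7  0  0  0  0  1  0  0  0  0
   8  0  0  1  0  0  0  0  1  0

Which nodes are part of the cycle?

1, 3, 4, 7

DFS with gray/black marking from 1:
1 gray
  3 gray
    7 gray
      4 gray
        5 gray
        5 black
        4→1: 1 is gray → back edge
Back edge closes the cycle 1 → 3 → 7 → 4 → 1; its vertices are {1, 3, 4, 7}.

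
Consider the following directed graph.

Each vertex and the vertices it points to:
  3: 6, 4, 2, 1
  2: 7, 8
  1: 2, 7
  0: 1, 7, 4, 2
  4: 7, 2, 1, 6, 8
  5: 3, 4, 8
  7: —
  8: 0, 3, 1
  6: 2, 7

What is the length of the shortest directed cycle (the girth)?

For each vertex v, BFS finds the shortest path from v back to v.
The shortest such closed walk is 3 → 2 → 8 → 3, length 3.

3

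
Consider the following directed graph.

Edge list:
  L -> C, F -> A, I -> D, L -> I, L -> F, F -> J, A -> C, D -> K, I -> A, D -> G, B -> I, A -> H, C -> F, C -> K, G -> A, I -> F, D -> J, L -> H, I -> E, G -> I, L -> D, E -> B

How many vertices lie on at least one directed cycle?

A vertex is on a directed cycle iff it belongs to a strongly connected component of size ≥ 2 (or has a self-loop).
The vertices on cycles are {A, B, C, D, E, F, G, I} — 8 in total.

8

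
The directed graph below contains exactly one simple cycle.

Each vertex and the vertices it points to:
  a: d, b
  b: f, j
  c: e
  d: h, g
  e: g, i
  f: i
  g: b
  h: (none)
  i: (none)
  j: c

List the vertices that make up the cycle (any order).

DFS with gray/black marking from b:
b gray
  f gray
    i gray
    i black
  f black
  j gray
    c gray
      e gray
        g gray
          g→b: b is gray → back edge
Back edge closes the cycle b → j → c → e → g → b; its vertices are {b, c, e, g, j}.

b, c, e, g, j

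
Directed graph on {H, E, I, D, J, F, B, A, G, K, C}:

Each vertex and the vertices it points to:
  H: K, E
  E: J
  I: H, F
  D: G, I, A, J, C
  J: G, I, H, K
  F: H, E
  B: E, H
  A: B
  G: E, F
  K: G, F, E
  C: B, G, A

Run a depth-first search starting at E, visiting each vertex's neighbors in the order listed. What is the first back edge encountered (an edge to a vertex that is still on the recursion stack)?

G->E

DFS from E (visiting each vertex's neighbors in the order listed); mark gray on enter, black on exit:
E gray
  J gray
    G gray
      G→E: E is gray → back edge
First back edge: G → E.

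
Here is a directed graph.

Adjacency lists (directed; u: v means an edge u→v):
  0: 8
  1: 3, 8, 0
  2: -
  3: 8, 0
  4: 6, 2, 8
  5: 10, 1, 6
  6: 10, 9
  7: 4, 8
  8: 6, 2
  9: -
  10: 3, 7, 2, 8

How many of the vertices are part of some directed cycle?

A vertex is on a directed cycle iff it belongs to a strongly connected component of size ≥ 2 (or has a self-loop).
The vertices on cycles are {0, 3, 4, 6, 7, 8, 10} — 7 in total.

7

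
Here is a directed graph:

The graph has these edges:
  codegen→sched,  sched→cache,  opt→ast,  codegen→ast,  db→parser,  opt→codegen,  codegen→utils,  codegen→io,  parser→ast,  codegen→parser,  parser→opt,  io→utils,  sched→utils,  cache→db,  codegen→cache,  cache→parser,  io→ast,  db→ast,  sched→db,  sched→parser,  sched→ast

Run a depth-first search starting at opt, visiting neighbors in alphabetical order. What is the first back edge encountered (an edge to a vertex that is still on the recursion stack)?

DFS from opt (visiting neighbors in alphabetical order); mark gray on enter, black on exit:
opt gray
  ast gray
  ast black
  codegen gray
    codegen→ast: ast black — skip
    cache gray
      db gray
        db→ast: ast black — skip
        parser gray
          parser→ast: ast black — skip
          parser→opt: opt is gray → back edge
First back edge: parser → opt.

parser->opt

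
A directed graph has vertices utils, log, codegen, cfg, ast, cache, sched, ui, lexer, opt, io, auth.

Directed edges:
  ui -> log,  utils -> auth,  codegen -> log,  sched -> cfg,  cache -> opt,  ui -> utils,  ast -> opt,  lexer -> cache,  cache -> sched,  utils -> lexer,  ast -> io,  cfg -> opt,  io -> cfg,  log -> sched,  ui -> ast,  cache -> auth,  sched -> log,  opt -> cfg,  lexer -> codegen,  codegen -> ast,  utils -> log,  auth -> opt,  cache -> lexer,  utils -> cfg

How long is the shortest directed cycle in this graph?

2

For each vertex v, BFS finds the shortest path from v back to v.
The shortest such closed walk is lexer → cache → lexer, length 2.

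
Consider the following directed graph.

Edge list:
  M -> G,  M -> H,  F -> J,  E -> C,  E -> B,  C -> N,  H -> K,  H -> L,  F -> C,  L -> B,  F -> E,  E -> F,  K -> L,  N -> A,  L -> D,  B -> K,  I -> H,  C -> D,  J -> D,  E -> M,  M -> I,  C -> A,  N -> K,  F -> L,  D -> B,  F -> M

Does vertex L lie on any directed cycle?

Yes

L is on a cycle iff L can reach itself via ≥1 edge.
L → B → K → L — yes.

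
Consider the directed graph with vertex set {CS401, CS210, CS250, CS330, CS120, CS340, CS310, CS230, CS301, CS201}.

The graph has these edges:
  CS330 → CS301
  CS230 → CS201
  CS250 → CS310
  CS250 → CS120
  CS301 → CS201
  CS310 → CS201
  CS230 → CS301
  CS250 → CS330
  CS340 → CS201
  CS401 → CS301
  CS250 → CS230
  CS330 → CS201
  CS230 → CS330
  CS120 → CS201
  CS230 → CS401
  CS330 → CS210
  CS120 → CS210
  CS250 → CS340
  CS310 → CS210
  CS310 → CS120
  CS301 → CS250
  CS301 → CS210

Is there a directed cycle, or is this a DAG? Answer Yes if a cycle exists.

Yes

DFS with white/gray/black marking, starting from CS330:
CS330 gray
  CS301 gray
    CS250 gray
      CS230 gray
        CS201 gray
        CS201 black
        CS230→CS301: CS301 is gray → back edge
Back edge found, so a cycle exists: CS301 → CS250 → CS230 → CS301.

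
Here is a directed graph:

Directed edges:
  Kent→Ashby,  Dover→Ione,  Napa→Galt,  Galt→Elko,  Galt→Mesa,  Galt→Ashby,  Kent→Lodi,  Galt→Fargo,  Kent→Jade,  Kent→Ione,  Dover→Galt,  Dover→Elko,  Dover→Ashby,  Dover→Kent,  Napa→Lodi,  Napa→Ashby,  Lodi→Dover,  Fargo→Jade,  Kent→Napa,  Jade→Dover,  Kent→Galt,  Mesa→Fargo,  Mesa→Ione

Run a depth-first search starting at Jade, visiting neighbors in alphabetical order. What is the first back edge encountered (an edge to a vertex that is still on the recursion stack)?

Fargo->Jade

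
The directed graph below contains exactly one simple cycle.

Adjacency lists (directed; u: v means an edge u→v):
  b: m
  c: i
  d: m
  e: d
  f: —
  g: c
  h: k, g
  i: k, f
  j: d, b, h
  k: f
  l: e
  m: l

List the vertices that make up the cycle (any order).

d, e, l, m

DFS with gray/black marking from d:
d gray
  m gray
    l gray
      e gray
        e→d: d is gray → back edge
Back edge closes the cycle d → m → l → e → d; its vertices are {d, e, l, m}.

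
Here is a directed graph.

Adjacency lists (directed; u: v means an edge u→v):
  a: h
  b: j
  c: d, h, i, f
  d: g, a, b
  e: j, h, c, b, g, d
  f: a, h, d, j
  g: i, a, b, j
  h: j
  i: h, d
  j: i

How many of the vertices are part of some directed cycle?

7

A vertex is on a directed cycle iff it belongs to a strongly connected component of size ≥ 2 (or has a self-loop).
The vertices on cycles are {a, b, d, g, h, i, j} — 7 in total.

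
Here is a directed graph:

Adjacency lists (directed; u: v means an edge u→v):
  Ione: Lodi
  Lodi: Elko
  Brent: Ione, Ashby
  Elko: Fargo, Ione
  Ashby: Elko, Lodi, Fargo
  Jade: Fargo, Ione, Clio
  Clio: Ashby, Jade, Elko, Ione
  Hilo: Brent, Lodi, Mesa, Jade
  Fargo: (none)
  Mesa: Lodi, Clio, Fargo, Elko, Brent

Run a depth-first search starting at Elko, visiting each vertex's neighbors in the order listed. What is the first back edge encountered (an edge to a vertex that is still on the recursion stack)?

DFS from Elko (visiting each vertex's neighbors in the order listed); mark gray on enter, black on exit:
Elko gray
  Fargo gray
  Fargo black
  Ione gray
    Lodi gray
      Lodi→Elko: Elko is gray → back edge
First back edge: Lodi → Elko.

Lodi->Elko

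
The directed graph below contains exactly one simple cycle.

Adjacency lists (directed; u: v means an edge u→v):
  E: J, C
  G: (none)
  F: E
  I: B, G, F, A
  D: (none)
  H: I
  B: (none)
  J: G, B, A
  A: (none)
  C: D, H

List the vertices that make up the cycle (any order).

C, E, F, H, I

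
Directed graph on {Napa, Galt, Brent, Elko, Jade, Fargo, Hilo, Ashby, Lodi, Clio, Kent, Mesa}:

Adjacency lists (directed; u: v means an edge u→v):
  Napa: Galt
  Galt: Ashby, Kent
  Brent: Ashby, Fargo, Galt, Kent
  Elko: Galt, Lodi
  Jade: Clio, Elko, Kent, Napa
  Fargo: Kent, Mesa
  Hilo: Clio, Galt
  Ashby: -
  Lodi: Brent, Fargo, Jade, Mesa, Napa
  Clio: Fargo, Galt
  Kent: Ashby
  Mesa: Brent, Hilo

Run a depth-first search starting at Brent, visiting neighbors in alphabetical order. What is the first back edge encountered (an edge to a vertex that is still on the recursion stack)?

DFS from Brent (visiting neighbors in alphabetical order); mark gray on enter, black on exit:
Brent gray
  Ashby gray
  Ashby black
  Fargo gray
    Kent gray
      Kent→Ashby: Ashby black — skip
    Kent black
    Mesa gray
      Mesa→Brent: Brent is gray → back edge
First back edge: Mesa → Brent.

Mesa->Brent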